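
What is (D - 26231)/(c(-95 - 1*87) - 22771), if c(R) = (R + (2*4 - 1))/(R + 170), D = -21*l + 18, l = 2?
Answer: 315060/273077 ≈ 1.1537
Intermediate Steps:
D = -24 (D = -21*2 + 18 = -42 + 18 = -24)
c(R) = (7 + R)/(170 + R) (c(R) = (R + (8 - 1))/(170 + R) = (R + 7)/(170 + R) = (7 + R)/(170 + R))
(D - 26231)/(c(-95 - 1*87) - 22771) = (-24 - 26231)/((7 + (-95 - 1*87))/(170 + (-95 - 1*87)) - 22771) = -26255/((7 + (-95 - 87))/(170 + (-95 - 87)) - 22771) = -26255/((7 - 182)/(170 - 182) - 22771) = -26255/(-175/(-12) - 22771) = -26255/(-1/12*(-175) - 22771) = -26255/(175/12 - 22771) = -26255/(-273077/12) = -26255*(-12/273077) = 315060/273077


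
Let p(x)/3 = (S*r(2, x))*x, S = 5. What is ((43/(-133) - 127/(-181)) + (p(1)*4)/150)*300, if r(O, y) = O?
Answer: 8509920/24073 ≈ 353.50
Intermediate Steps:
p(x) = 30*x (p(x) = 3*((5*2)*x) = 3*(10*x) = 30*x)
((43/(-133) - 127/(-181)) + (p(1)*4)/150)*300 = ((43/(-133) - 127/(-181)) + ((30*1)*4)/150)*300 = ((43*(-1/133) - 127*(-1/181)) + (30*4)*(1/150))*300 = ((-43/133 + 127/181) + 120*(1/150))*300 = (9108/24073 + ⅘)*300 = (141832/120365)*300 = 8509920/24073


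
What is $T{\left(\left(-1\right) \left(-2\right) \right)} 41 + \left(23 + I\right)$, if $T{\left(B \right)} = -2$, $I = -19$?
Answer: $-78$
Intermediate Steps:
$T{\left(\left(-1\right) \left(-2\right) \right)} 41 + \left(23 + I\right) = \left(-2\right) 41 + \left(23 - 19\right) = -82 + 4 = -78$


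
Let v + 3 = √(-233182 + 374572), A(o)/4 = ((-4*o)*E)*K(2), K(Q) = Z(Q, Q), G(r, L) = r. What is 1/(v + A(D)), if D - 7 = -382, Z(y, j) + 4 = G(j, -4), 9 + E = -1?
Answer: 13333/1599904291 - √15710/4799712873 ≈ 8.3075e-6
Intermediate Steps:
E = -10 (E = -9 - 1 = -10)
Z(y, j) = -4 + j
D = -375 (D = 7 - 382 = -375)
K(Q) = -4 + Q
A(o) = -320*o (A(o) = 4*((-4*o*(-10))*(-4 + 2)) = 4*((40*o)*(-2)) = 4*(-80*o) = -320*o)
v = -3 + 3*√15710 (v = -3 + √(-233182 + 374572) = -3 + √141390 = -3 + 3*√15710 ≈ 373.02)
1/(v + A(D)) = 1/((-3 + 3*√15710) - 320*(-375)) = 1/((-3 + 3*√15710) + 120000) = 1/(119997 + 3*√15710)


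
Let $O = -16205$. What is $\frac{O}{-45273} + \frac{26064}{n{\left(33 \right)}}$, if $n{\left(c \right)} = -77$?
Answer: $- \frac{1178747687}{3486021} \approx -338.14$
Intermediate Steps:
$\frac{O}{-45273} + \frac{26064}{n{\left(33 \right)}} = - \frac{16205}{-45273} + \frac{26064}{-77} = \left(-16205\right) \left(- \frac{1}{45273}\right) + 26064 \left(- \frac{1}{77}\right) = \frac{16205}{45273} - \frac{26064}{77} = - \frac{1178747687}{3486021}$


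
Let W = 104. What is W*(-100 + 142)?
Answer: 4368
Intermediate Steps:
W*(-100 + 142) = 104*(-100 + 142) = 104*42 = 4368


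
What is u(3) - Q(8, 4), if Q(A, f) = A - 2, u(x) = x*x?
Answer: 3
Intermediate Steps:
u(x) = x²
Q(A, f) = -2 + A
u(3) - Q(8, 4) = 3² - (-2 + 8) = 9 - 1*6 = 9 - 6 = 3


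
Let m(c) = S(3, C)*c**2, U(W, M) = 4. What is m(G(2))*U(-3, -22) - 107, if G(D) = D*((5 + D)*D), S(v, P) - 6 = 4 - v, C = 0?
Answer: 21845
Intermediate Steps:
S(v, P) = 10 - v (S(v, P) = 6 + (4 - v) = 10 - v)
G(D) = D**2*(5 + D) (G(D) = D*(D*(5 + D)) = D**2*(5 + D))
m(c) = 7*c**2 (m(c) = (10 - 1*3)*c**2 = (10 - 3)*c**2 = 7*c**2)
m(G(2))*U(-3, -22) - 107 = (7*(2**2*(5 + 2))**2)*4 - 107 = (7*(4*7)**2)*4 - 107 = (7*28**2)*4 - 107 = (7*784)*4 - 107 = 5488*4 - 107 = 21952 - 107 = 21845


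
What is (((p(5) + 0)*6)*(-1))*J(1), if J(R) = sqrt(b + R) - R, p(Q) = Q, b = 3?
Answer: -30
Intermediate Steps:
J(R) = sqrt(3 + R) - R
(((p(5) + 0)*6)*(-1))*J(1) = (((5 + 0)*6)*(-1))*(sqrt(3 + 1) - 1*1) = ((5*6)*(-1))*(sqrt(4) - 1) = (30*(-1))*(2 - 1) = -30*1 = -30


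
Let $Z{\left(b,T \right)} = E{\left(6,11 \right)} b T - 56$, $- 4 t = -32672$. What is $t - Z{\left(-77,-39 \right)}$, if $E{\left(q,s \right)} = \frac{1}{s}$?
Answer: $7951$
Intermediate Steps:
$t = 8168$ ($t = \left(- \frac{1}{4}\right) \left(-32672\right) = 8168$)
$Z{\left(b,T \right)} = -56 + \frac{T b}{11}$ ($Z{\left(b,T \right)} = \frac{b}{11} T - 56 = \frac{T b}{11} - 56 = -56 + \frac{T b}{11}$)
$t - Z{\left(-77,-39 \right)} = 8168 - \left(-56 + \frac{1}{11} \left(-39\right) \left(-77\right)\right) = 8168 - \left(-56 + 273\right) = 8168 - 217 = 7951$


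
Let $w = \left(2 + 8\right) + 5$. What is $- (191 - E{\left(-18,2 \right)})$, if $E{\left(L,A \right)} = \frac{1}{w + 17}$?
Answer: $- \frac{6111}{32} \approx -190.97$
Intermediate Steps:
$w = 15$ ($w = 10 + 5 = 15$)
$E{\left(L,A \right)} = \frac{1}{32}$ ($E{\left(L,A \right)} = \frac{1}{15 + 17} = \frac{1}{32}$)
$- (191 - E{\left(-18,2 \right)}) = - (191 - \frac{1}{32}) = \left(-1\right) \frac{6111}{32} = - \frac{6111}{32}$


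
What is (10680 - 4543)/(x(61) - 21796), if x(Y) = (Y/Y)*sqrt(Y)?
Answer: -133762052/475065555 - 6137*sqrt(61)/475065555 ≈ -0.28167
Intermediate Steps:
x(Y) = sqrt(Y) (x(Y) = 1*sqrt(Y) = sqrt(Y))
(10680 - 4543)/(x(61) - 21796) = (10680 - 4543)/(sqrt(61) - 21796) = 6137/(-21796 + sqrt(61))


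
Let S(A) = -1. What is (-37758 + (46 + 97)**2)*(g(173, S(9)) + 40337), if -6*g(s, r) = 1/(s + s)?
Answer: -1449448926799/2076 ≈ -6.9819e+8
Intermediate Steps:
g(s, r) = -1/(12*s) (g(s, r) = -1/(6*(s + s)) = -1/(2*s)/6 = -1/(12*s))
(-37758 + (46 + 97)**2)*(g(173, S(9)) + 40337) = (-37758 + (46 + 97)**2)*(-1/12/173 + 40337) = (-37758 + 143**2)*(-1/12*1/173 + 40337) = (-37758 + 20449)*(-1/2076 + 40337) = -17309*83739611/2076 = -1449448926799/2076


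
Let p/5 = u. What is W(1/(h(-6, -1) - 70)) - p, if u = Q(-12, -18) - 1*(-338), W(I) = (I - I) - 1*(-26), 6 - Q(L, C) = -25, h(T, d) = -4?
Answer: -1819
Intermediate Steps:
Q(L, C) = 31 (Q(L, C) = 6 - 1*(-25) = 6 + 25 = 31)
W(I) = 26 (W(I) = 0 + 26 = 26)
u = 369 (u = 31 - 1*(-338) = 31 + 338 = 369)
p = 1845 (p = 5*369 = 1845)
W(1/(h(-6, -1) - 70)) - p = 26 - 1*1845 = 26 - 1845 = -1819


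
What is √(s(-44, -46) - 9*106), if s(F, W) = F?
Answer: I*√998 ≈ 31.591*I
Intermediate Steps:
√(s(-44, -46) - 9*106) = √(-44 - 9*106) = √(-44 - 954) = √(-998) = I*√998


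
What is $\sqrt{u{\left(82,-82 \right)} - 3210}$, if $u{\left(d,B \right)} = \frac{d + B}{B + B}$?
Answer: $i \sqrt{3210} \approx 56.657 i$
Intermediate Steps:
$u{\left(d,B \right)} = \frac{B + d}{2 B}$
$\sqrt{u{\left(82,-82 \right)} - 3210} = \sqrt{\frac{-82 + 82}{2 \left(-82\right)} - 3210} = \sqrt{\frac{1}{2} \left(- \frac{1}{82}\right) 0 - 3210} = \sqrt{0 - 3210} = \sqrt{-3210} = i \sqrt{3210}$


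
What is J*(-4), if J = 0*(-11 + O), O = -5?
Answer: 0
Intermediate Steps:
J = 0 (J = 0*(-11 - 5) = 0*(-16) = 0)
J*(-4) = 0*(-4) = 0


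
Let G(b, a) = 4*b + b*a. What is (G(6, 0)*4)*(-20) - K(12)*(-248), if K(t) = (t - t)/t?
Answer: -1920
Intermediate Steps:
G(b, a) = 4*b + a*b
K(t) = 0 (K(t) = 0/t = 0)
(G(6, 0)*4)*(-20) - K(12)*(-248) = ((6*(4 + 0))*4)*(-20) - 0*(-248) = ((6*4)*4)*(-20) - 1*0 = (24*4)*(-20) + 0 = 96*(-20) + 0 = -1920 + 0 = -1920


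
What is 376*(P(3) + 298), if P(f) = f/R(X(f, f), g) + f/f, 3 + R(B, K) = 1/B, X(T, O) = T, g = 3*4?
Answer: 112001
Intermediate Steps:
g = 12
R(B, K) = -3 + 1/B
P(f) = 1 + f/(-3 + 1/f) (P(f) = f/(-3 + 1/f) + f/f = f/(-3 + 1/f) + 1 = 1 + f/(-3 + 1/f))
376*(P(3) + 298) = 376*((1 - 1*3/(3 - 1/3)) + 298) = 376*((1 - 1*3/(3 - 1*⅓)) + 298) = 376*((1 - 1*3/(3 - ⅓)) + 298) = 376*((1 - 1*3/8/3) + 298) = 376*((1 - 1*3*3/8) + 298) = 376*((1 - 9/8) + 298) = 376*(-⅛ + 298) = 376*(2383/8) = 112001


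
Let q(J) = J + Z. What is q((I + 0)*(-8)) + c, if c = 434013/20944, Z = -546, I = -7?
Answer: -9828547/20944 ≈ -469.28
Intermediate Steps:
q(J) = -546 + J (q(J) = J - 546 = -546 + J)
c = 434013/20944 (c = 434013*(1/20944) = 434013/20944 ≈ 20.723)
q((I + 0)*(-8)) + c = (-546 + (-7 + 0)*(-8)) + 434013/20944 = (-546 - 7*(-8)) + 434013/20944 = (-546 + 56) + 434013/20944 = -490 + 434013/20944 = -9828547/20944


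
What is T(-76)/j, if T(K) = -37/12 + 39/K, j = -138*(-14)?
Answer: -205/110124 ≈ -0.0018615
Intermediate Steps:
j = 1932
T(K) = -37/12 + 39/K (T(K) = -37*1/12 + 39/K = -37/12 + 39/K)
T(-76)/j = (-37/12 + 39/(-76))/1932 = (-37/12 + 39*(-1/76))*(1/1932) = (-37/12 - 39/76)*(1/1932) = -205/57*1/1932 = -205/110124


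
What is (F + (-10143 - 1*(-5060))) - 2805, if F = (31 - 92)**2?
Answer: -4167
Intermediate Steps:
F = 3721 (F = (-61)**2 = 3721)
(F + (-10143 - 1*(-5060))) - 2805 = (3721 + (-10143 - 1*(-5060))) - 2805 = (3721 + (-10143 + 5060)) - 2805 = (3721 - 5083) - 2805 = -1362 - 2805 = -4167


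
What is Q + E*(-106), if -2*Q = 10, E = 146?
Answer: -15481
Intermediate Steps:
Q = -5 (Q = -½*10 = -5)
Q + E*(-106) = -5 + 146*(-106) = -5 - 15476 = -15481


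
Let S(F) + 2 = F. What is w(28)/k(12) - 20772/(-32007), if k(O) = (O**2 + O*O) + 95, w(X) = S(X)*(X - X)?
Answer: 6924/10669 ≈ 0.64898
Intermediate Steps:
S(F) = -2 + F
w(X) = 0 (w(X) = (-2 + X)*(X - X) = (-2 + X)*0 = 0)
k(O) = 95 + 2*O**2 (k(O) = (O**2 + O**2) + 95 = 2*O**2 + 95 = 95 + 2*O**2)
w(28)/k(12) - 20772/(-32007) = 0/(95 + 2*12**2) - 20772/(-32007) = 0/(95 + 2*144) - 20772*(-1/32007) = 0/(95 + 288) + 6924/10669 = 0/383 + 6924/10669 = 0*(1/383) + 6924/10669 = 0 + 6924/10669 = 6924/10669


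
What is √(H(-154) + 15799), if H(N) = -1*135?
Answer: 4*√979 ≈ 125.16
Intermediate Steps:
H(N) = -135
√(H(-154) + 15799) = √(-135 + 15799) = √15664 = 4*√979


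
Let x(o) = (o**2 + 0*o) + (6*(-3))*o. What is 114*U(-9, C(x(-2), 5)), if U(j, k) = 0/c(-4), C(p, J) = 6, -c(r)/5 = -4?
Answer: 0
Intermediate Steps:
c(r) = 20 (c(r) = -5*(-4) = 20)
x(o) = o**2 - 18*o (x(o) = (o**2 + 0) - 18*o = o**2 - 18*o)
U(j, k) = 0 (U(j, k) = 0/20 = 0*(1/20) = 0)
114*U(-9, C(x(-2), 5)) = 114*0 = 0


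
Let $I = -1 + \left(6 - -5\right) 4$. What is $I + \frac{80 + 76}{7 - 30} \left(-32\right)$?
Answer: $\frac{5981}{23} \approx 260.04$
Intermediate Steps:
$I = 43$ ($I = -1 + \left(6 + 5\right) 4 = -1 + 11 \cdot 4 = -1 + 44 = 43$)
$I + \frac{80 + 76}{7 - 30} \left(-32\right) = 43 + \frac{80 + 76}{7 - 30} \left(-32\right) = 43 + \frac{156}{-23} \left(-32\right) = 43 + 156 \left(- \frac{1}{23}\right) \left(-32\right) = 43 - - \frac{4992}{23} = 43 + \frac{4992}{23} = \frac{5981}{23}$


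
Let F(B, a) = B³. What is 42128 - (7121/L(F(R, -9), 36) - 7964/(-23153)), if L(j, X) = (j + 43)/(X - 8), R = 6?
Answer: 35429629888/856661 ≈ 41358.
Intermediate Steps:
L(j, X) = (43 + j)/(-8 + X)
42128 - (7121/L(F(R, -9), 36) - 7964/(-23153)) = 42128 - (7121/(((43 + 6³)/(-8 + 36))) - 7964/(-23153)) = 42128 - (7121/(((43 + 216)/28)) - 7964*(-1/23153)) = 42128 - (7121/(((1/28)*259)) + 7964/23153) = 42128 - (7121/(37/4) + 7964/23153) = 42128 - (7121*(4/37) + 7964/23153) = 42128 - (28484/37 + 7964/23153) = 42128 - 1*659784720/856661 = 42128 - 659784720/856661 = 35429629888/856661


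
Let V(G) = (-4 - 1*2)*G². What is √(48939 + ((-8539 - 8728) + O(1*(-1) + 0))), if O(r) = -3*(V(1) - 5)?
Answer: √31705 ≈ 178.06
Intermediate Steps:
V(G) = -6*G² (V(G) = (-4 - 2)*G² = -6*G²)
O(r) = 33 (O(r) = -3*(-6*1² - 5) = -3*(-6*1 - 5) = -3*(-6 - 5) = -3*(-11) = 33)
√(48939 + ((-8539 - 8728) + O(1*(-1) + 0))) = √(48939 + ((-8539 - 8728) + 33)) = √(48939 + (-17267 + 33)) = √(48939 - 17234) = √31705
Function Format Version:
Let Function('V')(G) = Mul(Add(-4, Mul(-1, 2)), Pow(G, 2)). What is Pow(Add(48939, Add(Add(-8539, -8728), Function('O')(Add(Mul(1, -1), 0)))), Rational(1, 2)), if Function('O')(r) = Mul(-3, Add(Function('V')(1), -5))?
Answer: Pow(31705, Rational(1, 2)) ≈ 178.06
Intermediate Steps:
Function('V')(G) = Mul(-6, Pow(G, 2)) (Function('V')(G) = Mul(Add(-4, -2), Pow(G, 2)) = Mul(-6, Pow(G, 2)))
Function('O')(r) = 33 (Function('O')(r) = Mul(-3, Add(Mul(-6, Pow(1, 2)), -5)) = Mul(-3, Add(Mul(-6, 1), -5)) = Mul(-3, Add(-6, -5)) = Mul(-3, -11) = 33)
Pow(Add(48939, Add(Add(-8539, -8728), Function('O')(Add(Mul(1, -1), 0)))), Rational(1, 2)) = Pow(Add(48939, Add(Add(-8539, -8728), 33)), Rational(1, 2)) = Pow(Add(48939, Add(-17267, 33)), Rational(1, 2)) = Pow(Add(48939, -17234), Rational(1, 2)) = Pow(31705, Rational(1, 2))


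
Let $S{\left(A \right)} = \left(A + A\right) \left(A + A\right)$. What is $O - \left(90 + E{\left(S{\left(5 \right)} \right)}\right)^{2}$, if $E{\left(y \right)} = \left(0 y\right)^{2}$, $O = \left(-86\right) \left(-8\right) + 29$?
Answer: $-7383$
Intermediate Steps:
$S{\left(A \right)} = 4 A^{2}$ ($S{\left(A \right)} = 2 A 2 A = 4 A^{2}$)
$O = 717$ ($O = 688 + 29 = 717$)
$E{\left(y \right)} = 0$ ($E{\left(y \right)} = 0^{2} = 0$)
$O - \left(90 + E{\left(S{\left(5 \right)} \right)}\right)^{2} = 717 - \left(90 + 0\right)^{2} = 717 - 90^{2} = 717 - 8100 = -7383$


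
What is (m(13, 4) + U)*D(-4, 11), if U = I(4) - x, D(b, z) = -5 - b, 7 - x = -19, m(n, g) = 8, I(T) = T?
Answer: 14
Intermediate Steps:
x = 26 (x = 7 - 1*(-19) = 7 + 19 = 26)
U = -22 (U = 4 - 1*26 = 4 - 26 = -22)
(m(13, 4) + U)*D(-4, 11) = (8 - 22)*(-5 - 1*(-4)) = -14*(-5 + 4) = -14*(-1) = 14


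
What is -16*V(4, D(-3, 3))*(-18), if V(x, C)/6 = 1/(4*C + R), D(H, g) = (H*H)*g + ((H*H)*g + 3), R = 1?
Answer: 1728/229 ≈ 7.5459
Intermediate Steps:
D(H, g) = 3 + 2*g*H² (D(H, g) = H²*g + (H²*g + 3) = g*H² + (g*H² + 3) = g*H² + (3 + g*H²) = 3 + 2*g*H²)
V(x, C) = 6/(1 + 4*C) (V(x, C) = 6/(4*C + 1) = 6/(1 + 4*C))
-16*V(4, D(-3, 3))*(-18) = -96/(1 + 4*(3 + 2*3*(-3)²))*(-18) = -96/(1 + 4*(3 + 2*3*9))*(-18) = -96/(1 + 4*(3 + 54))*(-18) = -96/(1 + 4*57)*(-18) = -96/(1 + 228)*(-18) = -96/229*(-18) = 1728/229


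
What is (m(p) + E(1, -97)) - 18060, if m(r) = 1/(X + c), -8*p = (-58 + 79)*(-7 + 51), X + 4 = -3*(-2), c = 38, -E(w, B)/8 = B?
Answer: -691359/40 ≈ -17284.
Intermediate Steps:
E(w, B) = -8*B
X = 2 (X = -4 - 3*(-2) = -4 + 6 = 2)
p = -231/2 (p = -(-58 + 79)*(-7 + 51)/8 = -21*44/8 = -⅛*924 = -231/2 ≈ -115.50)
m(r) = 1/40 (m(r) = 1/(2 + 38) = 1/40)
(m(p) + E(1, -97)) - 18060 = (1/40 - 8*(-97)) - 18060 = (1/40 + 776) - 18060 = 31041/40 - 18060 = -691359/40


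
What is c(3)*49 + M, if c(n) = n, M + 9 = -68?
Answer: 70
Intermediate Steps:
M = -77 (M = -9 - 68 = -77)
c(3)*49 + M = 3*49 - 77 = 147 - 77 = 70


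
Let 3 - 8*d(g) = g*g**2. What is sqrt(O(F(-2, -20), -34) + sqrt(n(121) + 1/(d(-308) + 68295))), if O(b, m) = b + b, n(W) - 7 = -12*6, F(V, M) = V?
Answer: sqrt(-141747835524100 + 5952895*I*sqrt(2303402317741993))/5952895 ≈ 1.5811 + 2.5495*I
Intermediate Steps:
n(W) = -65 (n(W) = 7 - 12*6 = 7 - 72 = -65)
d(g) = 3/8 - g**3/8 (d(g) = 3/8 - g*g**2/8 = 3/8 - g**3/8)
O(b, m) = 2*b
sqrt(O(F(-2, -20), -34) + sqrt(n(121) + 1/(d(-308) + 68295))) = sqrt(2*(-2) + sqrt(-65 + 1/((3/8 - 1/8*(-308)**3) + 68295))) = sqrt(-4 + sqrt(-65 + 1/((3/8 - 1/8*(-29218112)) + 68295))) = sqrt(-4 + sqrt(-65 + 1/((3/8 + 3652264) + 68295))) = sqrt(-4 + sqrt(-65 + 1/(29218115/8 + 68295))) = sqrt(-4 + sqrt(-65 + 1/(29764475/8))) = sqrt(-4 + sqrt(-65 + 8/29764475)) = sqrt(-4 + sqrt(-1934690867/29764475)) = sqrt(-4 + I*sqrt(2303402317741993)/5952895)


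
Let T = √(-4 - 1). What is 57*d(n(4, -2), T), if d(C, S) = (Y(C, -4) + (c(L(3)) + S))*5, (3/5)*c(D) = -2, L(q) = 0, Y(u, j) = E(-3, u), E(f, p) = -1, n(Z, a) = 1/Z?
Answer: -1235 + 285*I*√5 ≈ -1235.0 + 637.28*I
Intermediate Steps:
Y(u, j) = -1
c(D) = -10/3 (c(D) = (5/3)*(-2) = -10/3)
T = I*√5 (T = √(-5) = I*√5 ≈ 2.2361*I)
d(C, S) = -65/3 + 5*S (d(C, S) = (-1 + (-10/3 + S))*5 = (-13/3 + S)*5 = -65/3 + 5*S)
57*d(n(4, -2), T) = 57*(-65/3 + 5*(I*√5)) = 57*(-65/3 + 5*I*√5) = -1235 + 285*I*√5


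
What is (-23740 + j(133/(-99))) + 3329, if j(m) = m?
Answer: -2020822/99 ≈ -20412.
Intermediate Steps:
(-23740 + j(133/(-99))) + 3329 = (-23740 + 133/(-99)) + 3329 = (-23740 + 133*(-1/99)) + 3329 = (-23740 - 133/99) + 3329 = -2350393/99 + 3329 = -2020822/99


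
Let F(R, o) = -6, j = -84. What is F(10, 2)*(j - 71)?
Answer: 930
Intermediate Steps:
F(10, 2)*(j - 71) = -6*(-84 - 71) = -6*(-155) = 930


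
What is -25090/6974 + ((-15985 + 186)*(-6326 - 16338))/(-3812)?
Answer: -312158201643/3323111 ≈ -93936.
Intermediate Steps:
-25090/6974 + ((-15985 + 186)*(-6326 - 16338))/(-3812) = -25090*1/6974 - 15799*(-22664)*(-1/3812) = -12545/3487 + 358068536*(-1/3812) = -12545/3487 - 89517134/953 = -312158201643/3323111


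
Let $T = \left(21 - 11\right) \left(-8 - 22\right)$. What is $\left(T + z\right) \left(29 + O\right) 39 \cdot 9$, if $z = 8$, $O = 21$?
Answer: $-5124600$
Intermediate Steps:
$T = -300$ ($T = 10 \left(-30\right) = -300$)
$\left(T + z\right) \left(29 + O\right) 39 \cdot 9 = \left(-300 + 8\right) \left(29 + 21\right) 39 \cdot 9 = \left(-292\right) 50 \cdot 39 \cdot 9 = \left(-14600\right) 39 \cdot 9 = \left(-569400\right) 9 = -5124600$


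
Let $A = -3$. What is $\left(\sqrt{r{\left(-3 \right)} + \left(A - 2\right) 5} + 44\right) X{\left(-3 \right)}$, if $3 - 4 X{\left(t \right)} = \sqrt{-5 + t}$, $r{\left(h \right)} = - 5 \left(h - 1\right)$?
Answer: $\frac{\left(3 - 2 i \sqrt{2}\right) \left(44 + i \sqrt{5}\right)}{4} \approx 34.581 - 29.436 i$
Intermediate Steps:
$r{\left(h \right)} = 5 - 5 h$ ($r{\left(h \right)} = - 5 \left(-1 + h\right) = 5 - 5 h$)
$X{\left(t \right)} = \frac{3}{4} - \frac{\sqrt{-5 + t}}{4}$
$\left(\sqrt{r{\left(-3 \right)} + \left(A - 2\right) 5} + 44\right) X{\left(-3 \right)} = \left(\sqrt{\left(5 - -15\right) + \left(-3 - 2\right) 5} + 44\right) \left(\frac{3}{4} - \frac{\sqrt{-5 - 3}}{4}\right) = \left(\sqrt{\left(5 + 15\right) - 25} + 44\right) \left(\frac{3}{4} - \frac{\sqrt{-8}}{4}\right) = \left(\sqrt{20 - 25} + 44\right) \left(\frac{3}{4} - \frac{2 i \sqrt{2}}{4}\right) = \left(\sqrt{-5} + 44\right) \left(\frac{3}{4} - \frac{i \sqrt{2}}{2}\right) = \left(i \sqrt{5} + 44\right) \left(\frac{3}{4} - \frac{i \sqrt{2}}{2}\right) = \left(44 + i \sqrt{5}\right) \left(\frac{3}{4} - \frac{i \sqrt{2}}{2}\right)$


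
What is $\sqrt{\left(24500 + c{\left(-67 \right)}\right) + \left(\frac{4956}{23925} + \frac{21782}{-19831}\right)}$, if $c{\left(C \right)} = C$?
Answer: $\frac{\sqrt{24443959582310850043}}{31630445} \approx 156.31$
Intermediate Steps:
$\sqrt{\left(24500 + c{\left(-67 \right)}\right) + \left(\frac{4956}{23925} + \frac{21782}{-19831}\right)} = \sqrt{\left(24500 - 67\right) + \left(\frac{4956}{23925} + \frac{21782}{-19831}\right)} = \sqrt{24433 + \left(4956 \cdot \frac{1}{23925} + 21782 \left(- \frac{1}{19831}\right)\right)} = \sqrt{24433 + \left(\frac{1652}{7975} - \frac{21782}{19831}\right)} = \sqrt{24433 - \frac{140950638}{158152225}} = \sqrt{\frac{3863992362787}{158152225}} = \frac{\sqrt{24443959582310850043}}{31630445}$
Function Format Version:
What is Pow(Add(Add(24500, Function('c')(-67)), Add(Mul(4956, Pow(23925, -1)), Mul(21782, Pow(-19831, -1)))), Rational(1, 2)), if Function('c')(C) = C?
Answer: Mul(Rational(1, 31630445), Pow(24443959582310850043, Rational(1, 2))) ≈ 156.31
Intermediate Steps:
Pow(Add(Add(24500, Function('c')(-67)), Add(Mul(4956, Pow(23925, -1)), Mul(21782, Pow(-19831, -1)))), Rational(1, 2)) = Pow(Add(Add(24500, -67), Add(Mul(4956, Pow(23925, -1)), Mul(21782, Pow(-19831, -1)))), Rational(1, 2)) = Pow(Add(24433, Add(Mul(4956, Rational(1, 23925)), Mul(21782, Rational(-1, 19831)))), Rational(1, 2)) = Pow(Add(24433, Add(Rational(1652, 7975), Rational(-21782, 19831))), Rational(1, 2)) = Pow(Add(24433, Rational(-140950638, 158152225)), Rational(1, 2)) = Pow(Rational(3863992362787, 158152225), Rational(1, 2)) = Mul(Rational(1, 31630445), Pow(24443959582310850043, Rational(1, 2)))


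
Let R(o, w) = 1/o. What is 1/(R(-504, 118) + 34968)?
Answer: 504/17623871 ≈ 2.8598e-5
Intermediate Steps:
1/(R(-504, 118) + 34968) = 1/(1/(-504) + 34968) = 1/(-1/504 + 34968) = 1/(17623871/504) = 504/17623871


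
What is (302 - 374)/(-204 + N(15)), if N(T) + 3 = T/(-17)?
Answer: 204/589 ≈ 0.34635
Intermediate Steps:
N(T) = -3 - T/17 (N(T) = -3 + T/(-17) = -3 + T*(-1/17) = -3 - T/17)
(302 - 374)/(-204 + N(15)) = (302 - 374)/(-204 + (-3 - 1/17*15)) = -72/(-204 + (-3 - 15/17)) = -72/(-204 - 66/17) = -72/(-3534/17) = -72*(-17/3534) = 204/589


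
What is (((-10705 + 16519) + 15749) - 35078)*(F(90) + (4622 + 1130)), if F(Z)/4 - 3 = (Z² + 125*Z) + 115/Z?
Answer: -3372091610/3 ≈ -1.1240e+9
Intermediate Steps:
F(Z) = 12 + 4*Z² + 460/Z + 500*Z (F(Z) = 12 + 4*((Z² + 125*Z) + 115/Z) = 12 + 4*(Z² + 115/Z + 125*Z) = 12 + (4*Z² + 460/Z + 500*Z) = 12 + 4*Z² + 460/Z + 500*Z)
(((-10705 + 16519) + 15749) - 35078)*(F(90) + (4622 + 1130)) = (((-10705 + 16519) + 15749) - 35078)*((12 + 4*90² + 460/90 + 500*90) + (4622 + 1130)) = ((5814 + 15749) - 35078)*((12 + 4*8100 + 460*(1/90) + 45000) + 5752) = (21563 - 35078)*((12 + 32400 + 46/9 + 45000) + 5752) = -13515*(696754/9 + 5752) = -13515*748522/9 = -3372091610/3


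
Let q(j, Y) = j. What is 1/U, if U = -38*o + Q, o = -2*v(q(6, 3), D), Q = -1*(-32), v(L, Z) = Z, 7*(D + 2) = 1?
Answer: -7/764 ≈ -0.0091623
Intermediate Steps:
D = -13/7 (D = -2 + (⅐)*1 = -2 + ⅐ = -13/7 ≈ -1.8571)
Q = 32
o = 26/7 (o = -2*(-13/7) = 26/7 ≈ 3.7143)
U = -764/7 (U = -38*26/7 + 32 = -988/7 + 32 = -764/7 ≈ -109.14)
1/U = 1/(-764/7) = -7/764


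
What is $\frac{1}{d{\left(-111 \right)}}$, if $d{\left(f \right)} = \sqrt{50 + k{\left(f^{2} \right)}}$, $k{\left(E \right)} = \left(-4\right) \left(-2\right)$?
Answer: $\frac{\sqrt{58}}{58} \approx 0.13131$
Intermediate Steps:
$k{\left(E \right)} = 8$
$d{\left(f \right)} = \sqrt{58}$ ($d{\left(f \right)} = \sqrt{50 + 8} = \sqrt{58}$)
$\frac{1}{d{\left(-111 \right)}} = \frac{1}{\sqrt{58}} = \frac{\sqrt{58}}{58}$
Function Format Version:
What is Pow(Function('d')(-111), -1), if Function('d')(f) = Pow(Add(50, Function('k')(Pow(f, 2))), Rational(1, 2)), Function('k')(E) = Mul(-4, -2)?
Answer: Mul(Rational(1, 58), Pow(58, Rational(1, 2))) ≈ 0.13131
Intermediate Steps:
Function('k')(E) = 8
Function('d')(f) = Pow(58, Rational(1, 2)) (Function('d')(f) = Pow(Add(50, 8), Rational(1, 2)) = Pow(58, Rational(1, 2)))
Pow(Function('d')(-111), -1) = Pow(Pow(58, Rational(1, 2)), -1) = Mul(Rational(1, 58), Pow(58, Rational(1, 2)))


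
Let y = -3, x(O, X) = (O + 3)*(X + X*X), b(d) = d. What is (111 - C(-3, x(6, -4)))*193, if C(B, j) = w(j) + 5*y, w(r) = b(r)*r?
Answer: -2226834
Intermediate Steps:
x(O, X) = (3 + O)*(X + X**2)
w(r) = r**2 (w(r) = r*r = r**2)
C(B, j) = -15 + j**2 (C(B, j) = j**2 + 5*(-3) = j**2 - 15 = -15 + j**2)
(111 - C(-3, x(6, -4)))*193 = (111 - (-15 + (-4*(3 + 6 + 3*(-4) + 6*(-4)))**2))*193 = (111 - (-15 + (-4*(3 + 6 - 12 - 24))**2))*193 = (111 - (-15 + (-4*(-27))**2))*193 = (111 - (-15 + 108**2))*193 = (111 - (-15 + 11664))*193 = (111 - 1*11649)*193 = (111 - 11649)*193 = -11538*193 = -2226834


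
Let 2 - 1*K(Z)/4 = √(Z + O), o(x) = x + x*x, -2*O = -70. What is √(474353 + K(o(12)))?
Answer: √(474361 - 4*√191) ≈ 688.70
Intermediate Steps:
O = 35 (O = -½*(-70) = 35)
o(x) = x + x²
K(Z) = 8 - 4*√(35 + Z) (K(Z) = 8 - 4*√(Z + 35) = 8 - 4*√(35 + Z))
√(474353 + K(o(12))) = √(474353 + (8 - 4*√(35 + 12*(1 + 12)))) = √(474353 + (8 - 4*√(35 + 12*13))) = √(474353 + (8 - 4*√(35 + 156))) = √(474353 + (8 - 4*√191)) = √(474361 - 4*√191)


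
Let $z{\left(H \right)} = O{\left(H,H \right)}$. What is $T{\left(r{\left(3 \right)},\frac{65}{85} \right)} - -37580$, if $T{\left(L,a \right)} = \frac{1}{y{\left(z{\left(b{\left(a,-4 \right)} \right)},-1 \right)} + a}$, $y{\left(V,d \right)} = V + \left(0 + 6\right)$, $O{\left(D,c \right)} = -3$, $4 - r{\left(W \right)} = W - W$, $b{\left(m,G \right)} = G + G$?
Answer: $\frac{2405137}{64} \approx 37580.0$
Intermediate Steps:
$b{\left(m,G \right)} = 2 G$
$r{\left(W \right)} = 4$ ($r{\left(W \right)} = 4 - \left(W - W\right) = 4 - 0 = 4 + 0 = 4$)
$z{\left(H \right)} = -3$
$y{\left(V,d \right)} = 6 + V$ ($y{\left(V,d \right)} = V + 6 = 6 + V$)
$T{\left(L,a \right)} = \frac{1}{3 + a}$ ($T{\left(L,a \right)} = \frac{1}{\left(6 - 3\right) + a} = \frac{1}{3 + a}$)
$T{\left(r{\left(3 \right)},\frac{65}{85} \right)} - -37580 = \frac{1}{3 + \frac{65}{85}} - -37580 = \frac{1}{3 + 65 \cdot \frac{1}{85}} + 37580 = \frac{1}{3 + \frac{13}{17}} + 37580 = \frac{1}{\frac{64}{17}} + 37580 = \frac{17}{64} + 37580 = \frac{2405137}{64}$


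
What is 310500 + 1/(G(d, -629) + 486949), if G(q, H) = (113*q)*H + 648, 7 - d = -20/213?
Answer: 1098917252787/3539186 ≈ 3.1050e+5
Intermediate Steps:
d = 1511/213 (d = 7 - (-20)/213 = 7 - 1*(-20/213) = 7 + 20/213 = 1511/213 ≈ 7.0939)
G(q, H) = 648 + 113*H*q (G(q, H) = 113*H*q + 648 = 648 + 113*H*q)
310500 + 1/(G(d, -629) + 486949) = 310500 + 1/((648 + 113*(-629)*(1511/213)) + 486949) = 310500 + 1/((648 - 107397347/213) + 486949) = 310500 + 1/(-107259323/213 + 486949) = 310500 + 1/(-3539186/213) = 310500 - 213/3539186 = 1098917252787/3539186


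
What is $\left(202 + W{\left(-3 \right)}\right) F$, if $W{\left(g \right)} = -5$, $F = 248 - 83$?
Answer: $32505$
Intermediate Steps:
$F = 165$ ($F = 248 - 83 = 165$)
$\left(202 + W{\left(-3 \right)}\right) F = \left(202 - 5\right) 165 = 197 \cdot 165 = 32505$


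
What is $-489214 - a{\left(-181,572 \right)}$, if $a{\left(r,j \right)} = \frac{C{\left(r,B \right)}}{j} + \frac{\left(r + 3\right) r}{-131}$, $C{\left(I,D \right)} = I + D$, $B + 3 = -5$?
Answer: $- \frac{36639329993}{74932} \approx -4.8897 \cdot 10^{5}$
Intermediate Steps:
$B = -8$ ($B = -3 - 5 = -8$)
$C{\left(I,D \right)} = D + I$
$a{\left(r,j \right)} = \frac{-8 + r}{j} - \frac{r \left(3 + r\right)}{131}$ ($a{\left(r,j \right)} = \frac{-8 + r}{j} + \frac{\left(r + 3\right) r}{-131} = \frac{-8 + r}{j} + \left(3 + r\right) r \left(- \frac{1}{131}\right) = \frac{-8 + r}{j} + r \left(3 + r\right) \left(- \frac{1}{131}\right) = \frac{-8 + r}{j} - \frac{r \left(3 + r\right)}{131}$)
$-489214 - a{\left(-181,572 \right)} = -489214 - \frac{-8 - 181 - \frac{572}{131} \left(-181\right) \left(3 - 181\right)}{572} = -489214 - \frac{-8 - 181 - \frac{572}{131} \left(-181\right) \left(-178\right)}{572} = -489214 - \frac{-8 - 181 - \frac{18428696}{131}}{572} = -489214 - \frac{1}{572} \left(- \frac{18453455}{131}\right) = -489214 - - \frac{18453455}{74932} = -489214 + \frac{18453455}{74932} = - \frac{36639329993}{74932}$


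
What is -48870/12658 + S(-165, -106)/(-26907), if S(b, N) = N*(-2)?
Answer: -658814293/170294403 ≈ -3.8687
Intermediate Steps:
S(b, N) = -2*N
-48870/12658 + S(-165, -106)/(-26907) = -48870/12658 - 2*(-106)/(-26907) = -48870*1/12658 + 212*(-1/26907) = -24435/6329 - 212/26907 = -658814293/170294403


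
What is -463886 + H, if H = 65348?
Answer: -398538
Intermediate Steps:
-463886 + H = -463886 + 65348 = -398538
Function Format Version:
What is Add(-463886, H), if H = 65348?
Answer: -398538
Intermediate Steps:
Add(-463886, H) = Add(-463886, 65348) = -398538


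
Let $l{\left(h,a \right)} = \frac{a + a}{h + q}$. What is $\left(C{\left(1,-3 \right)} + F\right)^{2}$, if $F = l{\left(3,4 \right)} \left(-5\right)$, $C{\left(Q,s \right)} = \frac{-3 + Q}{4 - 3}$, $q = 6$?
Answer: $\frac{3364}{81} \approx 41.531$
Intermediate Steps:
$C{\left(Q,s \right)} = -3 + Q$ ($C{\left(Q,s \right)} = \frac{-3 + Q}{1} = \left(-3 + Q\right) 1 = -3 + Q$)
$l{\left(h,a \right)} = \frac{2 a}{6 + h}$ ($l{\left(h,a \right)} = \frac{a + a}{h + 6} = \frac{2 a}{6 + h}$)
$F = - \frac{40}{9}$ ($F = 2 \cdot 4 \frac{1}{6 + 3} \left(-5\right) = 2 \cdot 4 \cdot \frac{1}{9} \left(-5\right) = \frac{8}{9} \left(-5\right) = - \frac{40}{9} \approx -4.4444$)
$\left(C{\left(1,-3 \right)} + F\right)^{2} = \left(\left(-3 + 1\right) - \frac{40}{9}\right)^{2} = \left(-2 - \frac{40}{9}\right)^{2} = \left(- \frac{58}{9}\right)^{2} = \frac{3364}{81}$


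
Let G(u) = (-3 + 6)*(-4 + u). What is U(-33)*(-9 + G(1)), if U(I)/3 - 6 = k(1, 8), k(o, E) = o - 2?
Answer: -270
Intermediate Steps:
k(o, E) = -2 + o
U(I) = 15 (U(I) = 18 + 3*(-2 + 1) = 18 + 3*(-1) = 18 - 3 = 15)
G(u) = -12 + 3*u (G(u) = 3*(-4 + u) = -12 + 3*u)
U(-33)*(-9 + G(1)) = 15*(-9 + (-12 + 3*1)) = 15*(-9 + (-12 + 3)) = 15*(-9 - 9) = 15*(-18) = -270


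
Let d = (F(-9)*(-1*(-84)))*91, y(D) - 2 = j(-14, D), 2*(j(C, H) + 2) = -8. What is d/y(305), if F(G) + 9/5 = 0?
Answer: 17199/5 ≈ 3439.8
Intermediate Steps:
F(G) = -9/5 (F(G) = -9/5 + 0 = -9/5)
j(C, H) = -6 (j(C, H) = -2 + (½)*(-8) = -2 - 4 = -6)
y(D) = -4 (y(D) = 2 - 6 = -4)
d = -68796/5 (d = -(-9)*(-84)/5*91 = -9/5*84*91 = -756/5*91 = -68796/5 ≈ -13759.)
d/y(305) = -68796/5/(-4) = -68796/5*(-¼) = 17199/5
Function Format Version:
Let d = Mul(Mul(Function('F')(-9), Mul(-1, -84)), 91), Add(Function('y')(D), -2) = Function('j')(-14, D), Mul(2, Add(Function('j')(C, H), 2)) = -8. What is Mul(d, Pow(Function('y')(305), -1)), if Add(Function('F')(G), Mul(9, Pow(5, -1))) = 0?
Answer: Rational(17199, 5) ≈ 3439.8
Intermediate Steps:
Function('F')(G) = Rational(-9, 5) (Function('F')(G) = Add(Rational(-9, 5), 0) = Rational(-9, 5))
Function('j')(C, H) = -6 (Function('j')(C, H) = Add(-2, Mul(Rational(1, 2), -8)) = Add(-2, -4) = -6)
Function('y')(D) = -4 (Function('y')(D) = Add(2, -6) = -4)
d = Rational(-68796, 5) (d = Mul(Mul(Rational(-9, 5), Mul(-1, -84)), 91) = Mul(Mul(Rational(-9, 5), 84), 91) = Mul(Rational(-756, 5), 91) = Rational(-68796, 5) ≈ -13759.)
Mul(d, Pow(Function('y')(305), -1)) = Mul(Rational(-68796, 5), Pow(-4, -1)) = Mul(Rational(-68796, 5), Rational(-1, 4)) = Rational(17199, 5)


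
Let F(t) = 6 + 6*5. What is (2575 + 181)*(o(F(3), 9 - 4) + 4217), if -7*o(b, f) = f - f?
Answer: 11622052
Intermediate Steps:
F(t) = 36 (F(t) = 6 + 30 = 36)
o(b, f) = 0 (o(b, f) = -(f - f)/7 = -1/7*0 = 0)
(2575 + 181)*(o(F(3), 9 - 4) + 4217) = (2575 + 181)*(0 + 4217) = 2756*4217 = 11622052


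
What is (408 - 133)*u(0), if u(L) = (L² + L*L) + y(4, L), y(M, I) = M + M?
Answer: 2200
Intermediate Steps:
y(M, I) = 2*M
u(L) = 8 + 2*L² (u(L) = (L² + L*L) + 2*4 = (L² + L²) + 8 = 2*L² + 8 = 8 + 2*L²)
(408 - 133)*u(0) = (408 - 133)*(8 + 2*0²) = 275*(8 + 2*0) = 275*(8 + 0) = 275*8 = 2200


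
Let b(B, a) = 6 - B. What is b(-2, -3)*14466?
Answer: 115728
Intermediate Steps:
b(-2, -3)*14466 = (6 - 1*(-2))*14466 = (6 + 2)*14466 = 8*14466 = 115728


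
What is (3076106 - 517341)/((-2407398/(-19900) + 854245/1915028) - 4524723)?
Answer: -24378030436589500/43107075096775739 ≈ -0.56552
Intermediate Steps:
(3076106 - 517341)/((-2407398/(-19900) + 854245/1915028) - 4524723) = 2558765/((-2407398*(-1/19900) + 854245*(1/1915028)) - 4524723) = 2558765/((1203699/9950 + 854245/1915028) - 4524723) = 2558765/(1156808513161/9527264300 - 4524723) = 2558765/(-43107075096775739/9527264300) = 2558765*(-9527264300/43107075096775739) = -24378030436589500/43107075096775739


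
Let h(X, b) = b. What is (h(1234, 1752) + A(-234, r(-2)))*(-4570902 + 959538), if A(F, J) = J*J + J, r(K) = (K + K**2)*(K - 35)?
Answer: -25835698056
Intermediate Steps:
r(K) = (-35 + K)*(K + K**2) (r(K) = (K + K**2)*(-35 + K) = (-35 + K)*(K + K**2))
A(F, J) = J + J**2 (A(F, J) = J**2 + J = J + J**2)
(h(1234, 1752) + A(-234, r(-2)))*(-4570902 + 959538) = (1752 + (-2*(-35 + (-2)**2 - 34*(-2)))*(1 - 2*(-35 + (-2)**2 - 34*(-2))))*(-4570902 + 959538) = (1752 + (-2*(-35 + 4 + 68))*(1 - 2*(-35 + 4 + 68)))*(-3611364) = (1752 + (-2*37)*(1 - 2*37))*(-3611364) = (1752 - 74*(1 - 74))*(-3611364) = (1752 - 74*(-73))*(-3611364) = (1752 + 5402)*(-3611364) = 7154*(-3611364) = -25835698056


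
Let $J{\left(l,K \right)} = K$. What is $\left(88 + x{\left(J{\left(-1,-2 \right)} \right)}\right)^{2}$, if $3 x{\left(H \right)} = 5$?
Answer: $\frac{72361}{9} \approx 8040.1$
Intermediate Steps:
$x{\left(H \right)} = \frac{5}{3}$ ($x{\left(H \right)} = \frac{1}{3} \cdot 5 = \frac{5}{3}$)
$\left(88 + x{\left(J{\left(-1,-2 \right)} \right)}\right)^{2} = \left(88 + \frac{5}{3}\right)^{2} = \left(\frac{269}{3}\right)^{2} = \frac{72361}{9}$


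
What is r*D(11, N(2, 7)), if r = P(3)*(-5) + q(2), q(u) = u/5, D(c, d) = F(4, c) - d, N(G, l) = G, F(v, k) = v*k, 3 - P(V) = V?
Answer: 84/5 ≈ 16.800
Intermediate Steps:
P(V) = 3 - V
F(v, k) = k*v
D(c, d) = -d + 4*c (D(c, d) = c*4 - d = 4*c - d = -d + 4*c)
q(u) = u/5 (q(u) = u*(⅕) = u/5)
r = ⅖ (r = (3 - 1*3)*(-5) + (⅕)*2 = (3 - 3)*(-5) + ⅖ = 0*(-5) + ⅖ = 0 + ⅖ = ⅖ ≈ 0.40000)
r*D(11, N(2, 7)) = 2*(-1*2 + 4*11)/5 = 2*(-2 + 44)/5 = (⅖)*42 = 84/5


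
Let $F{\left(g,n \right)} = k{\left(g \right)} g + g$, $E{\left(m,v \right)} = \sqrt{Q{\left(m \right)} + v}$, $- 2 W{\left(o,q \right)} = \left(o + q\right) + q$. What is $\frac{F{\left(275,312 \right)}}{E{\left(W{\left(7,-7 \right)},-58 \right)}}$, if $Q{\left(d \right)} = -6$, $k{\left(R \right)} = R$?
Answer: $- \frac{18975 i}{2} \approx - 9487.5 i$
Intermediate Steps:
$W{\left(o,q \right)} = - q - \frac{o}{2}$ ($W{\left(o,q \right)} = - \frac{\left(o + q\right) + q}{2} = - \frac{o + 2 q}{2} = - q - \frac{o}{2}$)
$E{\left(m,v \right)} = \sqrt{-6 + v}$
$F{\left(g,n \right)} = g + g^{2}$ ($F{\left(g,n \right)} = g g + g = g^{2} + g = g + g^{2}$)
$\frac{F{\left(275,312 \right)}}{E{\left(W{\left(7,-7 \right)},-58 \right)}} = \frac{275 \left(1 + 275\right)}{\sqrt{-6 - 58}} = \frac{275 \cdot 276}{\sqrt{-64}} = \frac{75900}{8 i} = 75900 \left(- \frac{i}{8}\right) = - \frac{18975 i}{2}$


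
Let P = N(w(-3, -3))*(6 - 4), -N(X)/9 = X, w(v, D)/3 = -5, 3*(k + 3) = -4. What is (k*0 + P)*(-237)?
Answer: -63990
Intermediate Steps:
k = -13/3 (k = -3 + (1/3)*(-4) = -3 - 4/3 = -13/3 ≈ -4.3333)
w(v, D) = -15 (w(v, D) = 3*(-5) = -15)
N(X) = -9*X
P = 270 (P = (-9*(-15))*(6 - 4) = 135*2 = 270)
(k*0 + P)*(-237) = (-13/3*0 + 270)*(-237) = (0 + 270)*(-237) = 270*(-237) = -63990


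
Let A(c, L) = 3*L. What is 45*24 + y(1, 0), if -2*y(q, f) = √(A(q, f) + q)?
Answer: 2159/2 ≈ 1079.5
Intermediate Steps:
y(q, f) = -√(q + 3*f)/2 (y(q, f) = -√(3*f + q)/2 = -√(q + 3*f)/2)
45*24 + y(1, 0) = 45*24 - √(1 + 3*0)/2 = 1080 - √(1 + 0)/2 = 1080 - √1/2 = 1080 - ½*1 = 1080 - ½ = 2159/2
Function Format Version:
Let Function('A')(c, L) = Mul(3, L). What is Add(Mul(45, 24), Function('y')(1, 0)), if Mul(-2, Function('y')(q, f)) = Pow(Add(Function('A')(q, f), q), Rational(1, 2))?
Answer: Rational(2159, 2) ≈ 1079.5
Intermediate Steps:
Function('y')(q, f) = Mul(Rational(-1, 2), Pow(Add(q, Mul(3, f)), Rational(1, 2))) (Function('y')(q, f) = Mul(Rational(-1, 2), Pow(Add(Mul(3, f), q), Rational(1, 2))) = Mul(Rational(-1, 2), Pow(Add(q, Mul(3, f)), Rational(1, 2))))
Add(Mul(45, 24), Function('y')(1, 0)) = Add(Mul(45, 24), Mul(Rational(-1, 2), Pow(Add(1, Mul(3, 0)), Rational(1, 2)))) = Add(1080, Mul(Rational(-1, 2), Pow(Add(1, 0), Rational(1, 2)))) = Add(1080, Mul(Rational(-1, 2), Pow(1, Rational(1, 2)))) = Add(1080, Mul(Rational(-1, 2), 1)) = Add(1080, Rational(-1, 2)) = Rational(2159, 2)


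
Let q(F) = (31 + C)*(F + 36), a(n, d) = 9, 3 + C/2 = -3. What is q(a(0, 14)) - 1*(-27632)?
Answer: 28487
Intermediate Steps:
C = -12 (C = -6 + 2*(-3) = -6 - 6 = -12)
q(F) = 684 + 19*F (q(F) = (31 - 12)*(F + 36) = 19*(36 + F) = 684 + 19*F)
q(a(0, 14)) - 1*(-27632) = (684 + 19*9) - 1*(-27632) = (684 + 171) + 27632 = 855 + 27632 = 28487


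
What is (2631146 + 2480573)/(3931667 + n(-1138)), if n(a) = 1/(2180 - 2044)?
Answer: 695193784/534706713 ≈ 1.3001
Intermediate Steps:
n(a) = 1/136
(2631146 + 2480573)/(3931667 + n(-1138)) = (2631146 + 2480573)/(3931667 + 1/136) = 5111719/(534706713/136) = 5111719*(136/534706713) = 695193784/534706713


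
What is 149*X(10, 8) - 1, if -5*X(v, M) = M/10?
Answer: -621/25 ≈ -24.840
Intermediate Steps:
X(v, M) = -M/50 (X(v, M) = -M/(5*10) = -M/50)
149*X(10, 8) - 1 = 149*(-1/50*8) - 1 = 149*(-4/25) - 1 = -596/25 - 1 = -621/25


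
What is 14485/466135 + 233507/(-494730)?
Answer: -20335924279/46122193710 ≈ -0.44091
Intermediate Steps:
14485/466135 + 233507/(-494730) = 14485*(1/466135) + 233507*(-1/494730) = 2897/93227 - 233507/494730 = -20335924279/46122193710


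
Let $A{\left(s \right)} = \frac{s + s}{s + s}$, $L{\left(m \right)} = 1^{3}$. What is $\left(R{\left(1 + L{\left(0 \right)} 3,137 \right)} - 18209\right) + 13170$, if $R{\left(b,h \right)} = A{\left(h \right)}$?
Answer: $-5038$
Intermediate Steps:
$L{\left(m \right)} = 1$
$A{\left(s \right)} = 1$ ($A{\left(s \right)} = \frac{2 s}{2 s} = 2 s \frac{1}{2 s} = 1$)
$R{\left(b,h \right)} = 1$
$\left(R{\left(1 + L{\left(0 \right)} 3,137 \right)} - 18209\right) + 13170 = \left(1 - 18209\right) + 13170 = -18208 + 13170 = -5038$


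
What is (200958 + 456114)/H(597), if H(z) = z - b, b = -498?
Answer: 219024/365 ≈ 600.07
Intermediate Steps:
H(z) = 498 + z (H(z) = z - 1*(-498) = z + 498 = 498 + z)
(200958 + 456114)/H(597) = (200958 + 456114)/(498 + 597) = 657072/1095 = 657072*(1/1095) = 219024/365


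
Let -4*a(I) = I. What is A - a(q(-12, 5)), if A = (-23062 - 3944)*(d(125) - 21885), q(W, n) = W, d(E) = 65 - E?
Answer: 592646667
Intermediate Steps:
a(I) = -I/4
A = 592646670 (A = (-23062 - 3944)*((65 - 1*125) - 21885) = -27006*((65 - 125) - 21885) = -27006*(-60 - 21885) = -27006*(-21945) = 592646670)
A - a(q(-12, 5)) = 592646670 - (-1)*(-12)/4 = 592646670 - 1*3 = 592646670 - 3 = 592646667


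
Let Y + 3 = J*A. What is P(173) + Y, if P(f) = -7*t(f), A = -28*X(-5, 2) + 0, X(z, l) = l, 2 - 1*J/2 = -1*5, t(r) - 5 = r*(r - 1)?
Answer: -209114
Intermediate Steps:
t(r) = 5 + r*(-1 + r) (t(r) = 5 + r*(r - 1) = 5 + r*(-1 + r))
J = 14 (J = 4 - (-2)*5 = 4 - 2*(-5) = 4 + 10 = 14)
A = -56 (A = -28*2 + 0 = -56 + 0 = -56)
Y = -787 (Y = -3 + 14*(-56) = -3 - 784 = -787)
P(f) = -35 - 7*f² + 7*f (P(f) = -7*(5 + f² - f) = -35 - 7*f² + 7*f)
P(173) + Y = (-35 - 7*173² + 7*173) - 787 = (-35 - 7*29929 + 1211) - 787 = (-35 - 209503 + 1211) - 787 = -208327 - 787 = -209114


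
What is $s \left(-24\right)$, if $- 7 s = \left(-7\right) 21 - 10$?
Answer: $- \frac{3768}{7} \approx -538.29$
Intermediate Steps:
$s = \frac{157}{7}$ ($s = - \frac{\left(-7\right) 21 - 10}{7} = - \frac{-147 - 10}{7} = \left(- \frac{1}{7}\right) \left(-157\right) = \frac{157}{7} \approx 22.429$)
$s \left(-24\right) = \frac{157}{7} \left(-24\right) = - \frac{3768}{7}$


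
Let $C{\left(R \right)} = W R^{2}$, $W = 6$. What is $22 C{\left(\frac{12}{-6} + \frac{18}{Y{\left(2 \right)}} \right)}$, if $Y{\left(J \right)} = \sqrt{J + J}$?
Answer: $6468$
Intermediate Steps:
$Y{\left(J \right)} = \sqrt{2} \sqrt{J}$ ($Y{\left(J \right)} = \sqrt{2 J} = \sqrt{2} \sqrt{J}$)
$C{\left(R \right)} = 6 R^{2}$
$22 C{\left(\frac{12}{-6} + \frac{18}{Y{\left(2 \right)}} \right)} = 22 \cdot 6 \left(\frac{12}{-6} + \frac{18}{\sqrt{2} \sqrt{2}}\right)^{2} = 22 \cdot 6 \left(12 \left(- \frac{1}{6}\right) + \frac{18}{2}\right)^{2} = 22 \cdot 6 \left(-2 + 18 \cdot \frac{1}{2}\right)^{2} = 22 \cdot 6 \left(-2 + 9\right)^{2} = 22 \cdot 6 \cdot 7^{2} = 22 \cdot 6 \cdot 49 = 22 \cdot 294 = 6468$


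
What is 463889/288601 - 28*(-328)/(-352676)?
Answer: 40238001345/25445661569 ≈ 1.5813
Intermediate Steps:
463889/288601 - 28*(-328)/(-352676) = 463889*(1/288601) + 9184*(-1/352676) = 463889/288601 - 2296/88169 = 40238001345/25445661569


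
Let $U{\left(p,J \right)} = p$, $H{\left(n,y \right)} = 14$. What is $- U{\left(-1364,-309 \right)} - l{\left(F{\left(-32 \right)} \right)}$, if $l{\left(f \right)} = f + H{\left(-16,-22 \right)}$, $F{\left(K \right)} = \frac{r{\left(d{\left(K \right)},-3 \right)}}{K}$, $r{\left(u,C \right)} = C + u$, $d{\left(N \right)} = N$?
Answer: $\frac{43165}{32} \approx 1348.9$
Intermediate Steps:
$F{\left(K \right)} = \frac{-3 + K}{K}$
$l{\left(f \right)} = 14 + f$ ($l{\left(f \right)} = f + 14 = 14 + f$)
$- U{\left(-1364,-309 \right)} - l{\left(F{\left(-32 \right)} \right)} = \left(-1\right) \left(-1364\right) - \left(14 + \frac{-3 - 32}{-32}\right) = 1364 - \left(14 - - \frac{35}{32}\right) = 1364 - \left(14 + \frac{35}{32}\right) = 1364 - \frac{483}{32} = \frac{43165}{32}$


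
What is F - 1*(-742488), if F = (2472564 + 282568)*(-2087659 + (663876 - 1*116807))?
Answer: -4244528065392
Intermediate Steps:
F = -4244528807880 (F = 2755132*(-2087659 + (663876 - 116807)) = 2755132*(-2087659 + 547069) = 2755132*(-1540590) = -4244528807880)
F - 1*(-742488) = -4244528807880 - 1*(-742488) = -4244528807880 + 742488 = -4244528065392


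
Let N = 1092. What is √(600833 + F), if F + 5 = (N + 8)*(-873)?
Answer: 4*I*√22467 ≈ 599.56*I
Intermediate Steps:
F = -960305 (F = -5 + (1092 + 8)*(-873) = -5 + 1100*(-873) = -5 - 960300 = -960305)
√(600833 + F) = √(600833 - 960305) = √(-359472) = 4*I*√22467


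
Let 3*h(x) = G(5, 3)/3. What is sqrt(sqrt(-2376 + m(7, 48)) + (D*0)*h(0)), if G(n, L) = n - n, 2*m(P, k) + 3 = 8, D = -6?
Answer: (-4747)**(1/4)*2**(3/4)/2 ≈ 4.9355 + 4.9355*I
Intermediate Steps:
m(P, k) = 5/2 (m(P, k) = -3/2 + (1/2)*8 = -3/2 + 4 = 5/2)
G(n, L) = 0
h(x) = 0 (h(x) = (0/3)/3 = (0*(1/3))/3 = (1/3)*0 = 0)
sqrt(sqrt(-2376 + m(7, 48)) + (D*0)*h(0)) = sqrt(sqrt(-2376 + 5/2) - 6*0*0) = sqrt(sqrt(-4747/2) + 0*0) = sqrt(I*sqrt(9494)/2 + 0) = sqrt(I*sqrt(9494)/2) = 2**(3/4)*4747**(1/4)*sqrt(I)/2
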